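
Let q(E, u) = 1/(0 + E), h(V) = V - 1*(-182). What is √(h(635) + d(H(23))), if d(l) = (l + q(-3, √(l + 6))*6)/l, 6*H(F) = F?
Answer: √432446/23 ≈ 28.592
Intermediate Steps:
H(F) = F/6
h(V) = 182 + V (h(V) = V + 182 = 182 + V)
q(E, u) = 1/E
d(l) = (-2 + l)/l (d(l) = (l + 6/(-3))/l = (l - ⅓*6)/l = (l - 2)/l = (-2 + l)/l)
√(h(635) + d(H(23))) = √((182 + 635) + (-2 + (⅙)*23)/(((⅙)*23))) = √(817 + (-2 + 23/6)/(23/6)) = √(817 + (6/23)*(11/6)) = √(817 + 11/23) = √(18802/23) = √432446/23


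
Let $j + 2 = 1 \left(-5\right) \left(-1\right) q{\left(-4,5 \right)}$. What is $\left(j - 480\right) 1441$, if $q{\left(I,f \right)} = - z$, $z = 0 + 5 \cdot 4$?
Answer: $-838662$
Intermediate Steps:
$z = 20$ ($z = 0 + 20 = 20$)
$q{\left(I,f \right)} = -20$ ($q{\left(I,f \right)} = \left(-1\right) 20 = -20$)
$j = -102$ ($j = -2 + 1 \left(-5\right) \left(-1\right) \left(-20\right) = -2 + \left(-5\right) \left(-1\right) \left(-20\right) = -2 + 5 \left(-20\right) = -2 - 100 = -102$)
$\left(j - 480\right) 1441 = \left(-102 - 480\right) 1441 = \left(-582\right) 1441 = -838662$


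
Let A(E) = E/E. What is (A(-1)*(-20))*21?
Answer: -420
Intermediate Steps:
A(E) = 1
(A(-1)*(-20))*21 = (1*(-20))*21 = -20*21 = -420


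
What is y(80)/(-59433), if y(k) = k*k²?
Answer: -512000/59433 ≈ -8.6147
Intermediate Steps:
y(k) = k³
y(80)/(-59433) = 80³/(-59433) = 512000*(-1/59433) = -512000/59433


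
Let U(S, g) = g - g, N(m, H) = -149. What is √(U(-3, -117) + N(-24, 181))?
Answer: I*√149 ≈ 12.207*I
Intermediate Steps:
U(S, g) = 0
√(U(-3, -117) + N(-24, 181)) = √(0 - 149) = √(-149) = I*√149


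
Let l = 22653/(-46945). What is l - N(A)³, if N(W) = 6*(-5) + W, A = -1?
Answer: 1398515842/46945 ≈ 29791.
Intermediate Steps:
l = -22653/46945 (l = 22653*(-1/46945) = -22653/46945 ≈ -0.48254)
N(W) = -30 + W
l - N(A)³ = -22653/46945 - (-30 - 1)³ = -22653/46945 - 1*(-31)³ = -22653/46945 - 1*(-29791) = -22653/46945 + 29791 = 1398515842/46945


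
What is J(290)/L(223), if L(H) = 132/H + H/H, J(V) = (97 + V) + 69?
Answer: 101688/355 ≈ 286.45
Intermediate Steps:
J(V) = 166 + V
L(H) = 1 + 132/H (L(H) = 132/H + 1 = 1 + 132/H)
J(290)/L(223) = (166 + 290)/(((132 + 223)/223)) = 456/(((1/223)*355)) = 456/(355/223) = 456*(223/355) = 101688/355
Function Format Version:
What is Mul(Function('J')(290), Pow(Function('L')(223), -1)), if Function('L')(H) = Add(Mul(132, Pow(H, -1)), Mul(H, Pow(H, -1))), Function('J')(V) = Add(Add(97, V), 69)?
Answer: Rational(101688, 355) ≈ 286.45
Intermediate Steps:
Function('J')(V) = Add(166, V)
Function('L')(H) = Add(1, Mul(132, Pow(H, -1))) (Function('L')(H) = Add(Mul(132, Pow(H, -1)), 1) = Add(1, Mul(132, Pow(H, -1))))
Mul(Function('J')(290), Pow(Function('L')(223), -1)) = Mul(Add(166, 290), Pow(Mul(Pow(223, -1), Add(132, 223)), -1)) = Mul(456, Pow(Mul(Rational(1, 223), 355), -1)) = Mul(456, Pow(Rational(355, 223), -1)) = Mul(456, Rational(223, 355)) = Rational(101688, 355)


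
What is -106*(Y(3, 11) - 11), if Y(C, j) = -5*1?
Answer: 1696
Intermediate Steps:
Y(C, j) = -5
-106*(Y(3, 11) - 11) = -106*(-5 - 11) = -106*(-16) = 1696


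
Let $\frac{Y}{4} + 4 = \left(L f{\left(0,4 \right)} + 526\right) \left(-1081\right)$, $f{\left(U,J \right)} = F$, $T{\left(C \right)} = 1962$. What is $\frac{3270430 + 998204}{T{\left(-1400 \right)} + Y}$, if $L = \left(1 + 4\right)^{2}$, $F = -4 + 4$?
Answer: $- \frac{2134317}{1136239} \approx -1.8784$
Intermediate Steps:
$F = 0$
$f{\left(U,J \right)} = 0$
$L = 25$ ($L = 5^{2} = 25$)
$Y = -2274440$ ($Y = -16 + 4 \left(25 \cdot 0 + 526\right) \left(-1081\right) = -16 + 4 \left(0 + 526\right) \left(-1081\right) = -16 + 4 \cdot 526 \left(-1081\right) = -16 + 4 \left(-568606\right) = -16 - 2274424 = -2274440$)
$\frac{3270430 + 998204}{T{\left(-1400 \right)} + Y} = \frac{3270430 + 998204}{1962 - 2274440} = \frac{4268634}{-2272478} = 4268634 \left(- \frac{1}{2272478}\right) = - \frac{2134317}{1136239}$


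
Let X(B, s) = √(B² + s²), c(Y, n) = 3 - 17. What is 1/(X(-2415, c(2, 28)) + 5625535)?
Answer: 5625535/31646638203804 - 7*√119029/31646638203804 ≈ 1.7768e-7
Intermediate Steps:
c(Y, n) = -14
1/(X(-2415, c(2, 28)) + 5625535) = 1/(√((-2415)² + (-14)²) + 5625535) = 1/(√(5832225 + 196) + 5625535) = 1/(√5832421 + 5625535) = 1/(7*√119029 + 5625535) = 1/(5625535 + 7*√119029)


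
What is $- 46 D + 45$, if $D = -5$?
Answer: $275$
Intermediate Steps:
$- 46 D + 45 = \left(-46\right) \left(-5\right) + 45 = 230 + 45 = 275$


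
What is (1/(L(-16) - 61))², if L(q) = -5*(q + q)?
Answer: 1/9801 ≈ 0.00010203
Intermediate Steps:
L(q) = -10*q
(1/(L(-16) - 61))² = (1/(-10*(-16) - 61))² = (1/(160 - 61))² = (1/99)² = 1/9801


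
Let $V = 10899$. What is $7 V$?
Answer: $76293$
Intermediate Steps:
$7 V = 7 \cdot 10899 = 76293$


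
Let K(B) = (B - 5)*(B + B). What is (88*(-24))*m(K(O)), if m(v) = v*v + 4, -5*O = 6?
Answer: -297547008/625 ≈ -4.7608e+5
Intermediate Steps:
O = -6/5 (O = -⅕*6 = -6/5 ≈ -1.2000)
K(B) = 2*B*(-5 + B) (K(B) = (-5 + B)*(2*B) = 2*B*(-5 + B))
m(v) = 4 + v² (m(v) = v² + 4 = 4 + v²)
(88*(-24))*m(K(O)) = (88*(-24))*(4 + (2*(-6/5)*(-5 - 6/5))²) = -2112*(4 + (2*(-6/5)*(-31/5))²) = -2112*(4 + (372/25)²) = -2112*(4 + 138384/625) = -2112*140884/625 = -297547008/625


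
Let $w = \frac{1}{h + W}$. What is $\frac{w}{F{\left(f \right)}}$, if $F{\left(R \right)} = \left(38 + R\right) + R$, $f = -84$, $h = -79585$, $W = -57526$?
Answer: $\frac{1}{17824430} \approx 5.6103 \cdot 10^{-8}$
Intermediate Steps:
$F{\left(R \right)} = 38 + 2 R$
$w = - \frac{1}{137111}$ ($w = \frac{1}{-79585 - 57526} = \frac{1}{-137111} = - \frac{1}{137111} \approx -7.2934 \cdot 10^{-6}$)
$\frac{w}{F{\left(f \right)}} = - \frac{1}{137111 \left(38 + 2 \left(-84\right)\right)} = - \frac{1}{137111 \left(38 - 168\right)} = - \frac{1}{137111 \left(-130\right)} = \left(- \frac{1}{137111}\right) \left(- \frac{1}{130}\right) = \frac{1}{17824430}$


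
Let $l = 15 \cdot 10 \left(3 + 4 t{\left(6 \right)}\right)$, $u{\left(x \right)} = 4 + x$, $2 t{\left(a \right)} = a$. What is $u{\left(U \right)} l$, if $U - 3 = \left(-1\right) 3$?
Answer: $9000$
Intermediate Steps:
$U = 0$ ($U = 3 - 3 = 0$)
$t{\left(a \right)} = \frac{a}{2}$
$l = 2250$ ($l = 15 \cdot 10 \left(3 + 4 \cdot \frac{1}{2} \cdot 6\right) = 150 \left(3 + 4 \cdot 3\right) = 150 \left(3 + 12\right) = 150 \cdot 15 = 2250$)
$u{\left(U \right)} l = \left(4 + 0\right) 2250 = 4 \cdot 2250 = 9000$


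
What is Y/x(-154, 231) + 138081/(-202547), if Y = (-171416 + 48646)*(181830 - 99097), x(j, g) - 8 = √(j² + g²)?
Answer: 16458359711202107/15598752111 - 782099041570*√13/77013 ≈ -3.5561e+7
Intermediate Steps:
x(j, g) = 8 + √(g² + j²) (x(j, g) = 8 + √(j² + g²) = 8 + √(g² + j²))
Y = -10157130410 (Y = -122770*82733 = -10157130410)
Y/x(-154, 231) + 138081/(-202547) = -10157130410/(8 + √(231² + (-154)²)) + 138081/(-202547) = -10157130410/(8 + √(53361 + 23716)) + 138081*(-1/202547) = -10157130410/(8 + √77077) - 138081/202547 = -10157130410/(8 + 77*√13) - 138081/202547 = -138081/202547 - 10157130410/(8 + 77*√13)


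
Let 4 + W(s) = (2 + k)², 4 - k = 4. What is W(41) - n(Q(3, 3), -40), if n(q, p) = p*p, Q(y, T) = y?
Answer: -1600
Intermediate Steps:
k = 0 (k = 4 - 1*4 = 4 - 4 = 0)
W(s) = 0 (W(s) = -4 + (2 + 0)² = -4 + 2² = -4 + 4 = 0)
n(q, p) = p²
W(41) - n(Q(3, 3), -40) = 0 - 1*(-40)² = 0 - 1*1600 = 0 - 1600 = -1600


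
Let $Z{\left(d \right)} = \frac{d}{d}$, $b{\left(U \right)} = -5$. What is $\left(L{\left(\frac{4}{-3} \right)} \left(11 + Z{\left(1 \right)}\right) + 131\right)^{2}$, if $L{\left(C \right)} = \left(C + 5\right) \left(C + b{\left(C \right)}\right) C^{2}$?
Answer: $\frac{96805921}{729} \approx 1.3279 \cdot 10^{5}$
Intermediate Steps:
$Z{\left(d \right)} = 1$
$L{\left(C \right)} = C^{2} \left(-5 + C\right) \left(5 + C\right)$ ($L{\left(C \right)} = \left(C + 5\right) \left(C - 5\right) C^{2} = \left(5 + C\right) \left(-5 + C\right) C^{2} = \left(-5 + C\right) \left(5 + C\right) C^{2} = C^{2} \left(-5 + C\right) \left(5 + C\right)$)
$\left(L{\left(\frac{4}{-3} \right)} \left(11 + Z{\left(1 \right)}\right) + 131\right)^{2} = \left(\left(\frac{4}{-3}\right)^{2} \left(-25 + \left(\frac{4}{-3}\right)^{2}\right) \left(11 + 1\right) + 131\right)^{2} = \left(\left(4 \left(- \frac{1}{3}\right)\right)^{2} \left(-25 + \left(4 \left(- \frac{1}{3}\right)\right)^{2}\right) 12 + 131\right)^{2} = \left(\left(- \frac{4}{3}\right)^{2} \left(-25 + \left(- \frac{4}{3}\right)^{2}\right) 12 + 131\right)^{2} = \left(\frac{16 \left(-25 + \frac{16}{9}\right)}{9} \cdot 12 + 131\right)^{2} = \left(\frac{16}{9} \left(- \frac{209}{9}\right) 12 + 131\right)^{2} = \left(\left(- \frac{3344}{81}\right) 12 + 131\right)^{2} = \left(- \frac{13376}{27} + 131\right)^{2} = \left(- \frac{9839}{27}\right)^{2} = \frac{96805921}{729}$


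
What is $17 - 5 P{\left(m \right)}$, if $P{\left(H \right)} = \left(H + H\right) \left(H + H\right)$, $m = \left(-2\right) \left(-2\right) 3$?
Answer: $-2863$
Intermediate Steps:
$m = 12$ ($m = 4 \cdot 3 = 12$)
$P{\left(H \right)} = 4 H^{2}$ ($P{\left(H \right)} = 2 H 2 H = 4 H^{2}$)
$17 - 5 P{\left(m \right)} = 17 - 5 \cdot 4 \cdot 12^{2} = 17 - 5 \cdot 4 \cdot 144 = 17 - 2880 = -2863$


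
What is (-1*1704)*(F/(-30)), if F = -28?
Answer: -7952/5 ≈ -1590.4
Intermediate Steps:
(-1*1704)*(F/(-30)) = (-1*1704)*(-28/(-30)) = -(-47712)*(-1)/30 = -1704*14/15 = -7952/5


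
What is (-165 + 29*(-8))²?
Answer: 157609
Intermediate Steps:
(-165 + 29*(-8))² = (-165 - 232)² = (-397)² = 157609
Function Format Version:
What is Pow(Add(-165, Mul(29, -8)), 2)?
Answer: 157609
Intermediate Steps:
Pow(Add(-165, Mul(29, -8)), 2) = Pow(Add(-165, -232), 2) = Pow(-397, 2) = 157609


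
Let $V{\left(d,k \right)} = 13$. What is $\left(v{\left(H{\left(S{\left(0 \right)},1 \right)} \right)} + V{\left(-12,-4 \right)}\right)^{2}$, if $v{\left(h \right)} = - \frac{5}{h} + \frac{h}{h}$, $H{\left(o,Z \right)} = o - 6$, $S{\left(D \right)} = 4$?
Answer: $\frac{1089}{4} \approx 272.25$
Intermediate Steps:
$H{\left(o,Z \right)} = -6 + o$ ($H{\left(o,Z \right)} = o - 6 = -6 + o$)
$v{\left(h \right)} = 1 - \frac{5}{h}$ ($v{\left(h \right)} = - \frac{5}{h} + 1 = 1 - \frac{5}{h}$)
$\left(v{\left(H{\left(S{\left(0 \right)},1 \right)} \right)} + V{\left(-12,-4 \right)}\right)^{2} = \left(\frac{-5 + \left(-6 + 4\right)}{-6 + 4} + 13\right)^{2} = \left(\frac{-5 - 2}{-2} + 13\right)^{2} = \left(\left(- \frac{1}{2}\right) \left(-7\right) + 13\right)^{2} = \left(\frac{7}{2} + 13\right)^{2} = \left(\frac{33}{2}\right)^{2} = \frac{1089}{4}$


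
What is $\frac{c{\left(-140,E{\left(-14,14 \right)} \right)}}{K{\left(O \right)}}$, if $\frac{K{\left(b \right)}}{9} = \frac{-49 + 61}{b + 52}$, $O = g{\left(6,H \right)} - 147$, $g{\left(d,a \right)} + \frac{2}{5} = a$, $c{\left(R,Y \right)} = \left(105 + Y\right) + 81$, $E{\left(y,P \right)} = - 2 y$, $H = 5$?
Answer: $- \frac{24182}{135} \approx -179.13$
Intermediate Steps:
$c{\left(R,Y \right)} = 186 + Y$
$g{\left(d,a \right)} = - \frac{2}{5} + a$
$O = - \frac{712}{5}$ ($O = \left(- \frac{2}{5} + 5\right) - 147 = \frac{23}{5} - 147 = - \frac{712}{5} \approx -142.4$)
$K{\left(b \right)} = \frac{108}{52 + b}$ ($K{\left(b \right)} = 9 \frac{-49 + 61}{b + 52} = 9 \frac{12}{52 + b} = \frac{108}{52 + b}$)
$\frac{c{\left(-140,E{\left(-14,14 \right)} \right)}}{K{\left(O \right)}} = \frac{186 - -28}{108 \frac{1}{52 - \frac{712}{5}}} = \frac{186 + 28}{108 \frac{1}{- \frac{452}{5}}} = \frac{214}{108 \left(- \frac{5}{452}\right)} = \frac{214}{- \frac{135}{113}} = 214 \left(- \frac{113}{135}\right) = - \frac{24182}{135}$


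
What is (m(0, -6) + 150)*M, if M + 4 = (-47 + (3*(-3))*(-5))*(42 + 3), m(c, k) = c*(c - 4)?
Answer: -14100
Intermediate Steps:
m(c, k) = c*(-4 + c)
M = -94 (M = -4 + (-47 + (3*(-3))*(-5))*(42 + 3) = -4 + (-47 - 9*(-5))*45 = -4 + (-47 + 45)*45 = -4 - 2*45 = -4 - 90 = -94)
(m(0, -6) + 150)*M = (0*(-4 + 0) + 150)*(-94) = (0*(-4) + 150)*(-94) = (0 + 150)*(-94) = 150*(-94) = -14100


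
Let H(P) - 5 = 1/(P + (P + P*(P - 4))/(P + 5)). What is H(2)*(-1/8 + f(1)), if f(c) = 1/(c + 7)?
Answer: 0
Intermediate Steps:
f(c) = 1/(7 + c)
H(P) = 5 + 1/(P + (P + P*(-4 + P))/(5 + P)) (H(P) = 5 + 1/(P + (P + P*(P - 4))/(P + 5)) = 5 + 1/(P + (P + P*(-4 + P))/(5 + P)))
H(2)*(-1/8 + f(1)) = ((½)*(5 + 10*2² + 11*2)/(2*(1 + 2)))*(-1/8 + 1/(7 + 1)) = ((½)*(½)*(5 + 10*4 + 22)/3)*(-1*⅛ + 1/8) = ((½)*(½)*(⅓)*(5 + 40 + 22))*(-⅛ + ⅛) = ((½)*(½)*(⅓)*67)*0 = (67/12)*0 = 0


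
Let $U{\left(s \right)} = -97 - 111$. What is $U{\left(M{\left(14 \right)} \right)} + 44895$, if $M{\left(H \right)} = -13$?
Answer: $44687$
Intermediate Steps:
$U{\left(s \right)} = -208$
$U{\left(M{\left(14 \right)} \right)} + 44895 = -208 + 44895 = 44687$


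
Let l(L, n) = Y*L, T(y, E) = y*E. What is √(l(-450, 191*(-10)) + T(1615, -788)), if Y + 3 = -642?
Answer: I*√982370 ≈ 991.15*I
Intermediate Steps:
Y = -645 (Y = -3 - 642 = -645)
T(y, E) = E*y
l(L, n) = -645*L
√(l(-450, 191*(-10)) + T(1615, -788)) = √(-645*(-450) - 788*1615) = √(290250 - 1272620) = √(-982370) = I*√982370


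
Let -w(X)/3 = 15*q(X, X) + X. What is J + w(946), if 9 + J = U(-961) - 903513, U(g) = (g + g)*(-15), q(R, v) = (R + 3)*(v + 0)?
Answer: -41276460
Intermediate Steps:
q(R, v) = v*(3 + R) (q(R, v) = (3 + R)*v = v*(3 + R))
U(g) = -30*g (U(g) = (2*g)*(-15) = -30*g)
w(X) = -3*X - 45*X*(3 + X) (w(X) = -3*(15*(X*(3 + X)) + X) = -3*(15*X*(3 + X) + X) = -3*(X + 15*X*(3 + X)) = -3*X - 45*X*(3 + X))
J = -874692 (J = -9 + (-30*(-961) - 903513) = -9 + (28830 - 903513) = -9 - 874683 = -874692)
J + w(946) = -874692 + 3*946*(-46 - 15*946) = -874692 + 3*946*(-46 - 14190) = -874692 + 3*946*(-14236) = -874692 - 40401768 = -41276460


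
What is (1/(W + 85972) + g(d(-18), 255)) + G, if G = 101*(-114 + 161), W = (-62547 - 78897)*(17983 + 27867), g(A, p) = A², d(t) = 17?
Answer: 32659071511407/6485121428 ≈ 5036.0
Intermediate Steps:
W = -6485207400 (W = -141444*45850 = -6485207400)
G = 4747 (G = 101*47 = 4747)
(1/(W + 85972) + g(d(-18), 255)) + G = (1/(-6485207400 + 85972) + 17²) + 4747 = (1/(-6485121428) + 289) + 4747 = (-1/6485121428 + 289) + 4747 = 1874200092691/6485121428 + 4747 = 32659071511407/6485121428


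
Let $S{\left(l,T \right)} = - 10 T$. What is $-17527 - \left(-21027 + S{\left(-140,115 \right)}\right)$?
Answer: $4650$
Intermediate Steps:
$-17527 - \left(-21027 + S{\left(-140,115 \right)}\right) = -17527 - \left(-21027 - 1150\right) = -17527 - -22177 = -17527 + 22177 = 4650$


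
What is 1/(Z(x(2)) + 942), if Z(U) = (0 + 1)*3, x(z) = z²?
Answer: 1/945 ≈ 0.0010582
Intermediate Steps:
Z(U) = 3 (Z(U) = 1*3 = 3)
1/(Z(x(2)) + 942) = 1/(3 + 942) = 1/945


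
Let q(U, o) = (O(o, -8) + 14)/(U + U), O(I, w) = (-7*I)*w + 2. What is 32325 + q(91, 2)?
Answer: 2941639/91 ≈ 32326.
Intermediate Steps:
O(I, w) = 2 - 7*I*w (O(I, w) = -7*I*w + 2 = 2 - 7*I*w)
q(U, o) = (16 + 56*o)/(2*U) (q(U, o) = ((2 - 7*o*(-8)) + 14)/(U + U) = ((2 + 56*o) + 14)/((2*U)) = (16 + 56*o)*(1/(2*U)) = (16 + 56*o)/(2*U))
32325 + q(91, 2) = 32325 + 4*(2 + 7*2)/91 = 32325 + 4*(1/91)*(2 + 14) = 32325 + 4*(1/91)*16 = 32325 + 64/91 = 2941639/91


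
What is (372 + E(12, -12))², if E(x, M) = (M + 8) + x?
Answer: 144400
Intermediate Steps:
E(x, M) = 8 + M + x (E(x, M) = (8 + M) + x = 8 + M + x)
(372 + E(12, -12))² = (372 + (8 - 12 + 12))² = (372 + 8)² = 380² = 144400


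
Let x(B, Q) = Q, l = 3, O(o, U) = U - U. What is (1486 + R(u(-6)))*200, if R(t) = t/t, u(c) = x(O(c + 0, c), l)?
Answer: 297400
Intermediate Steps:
O(o, U) = 0
u(c) = 3
R(t) = 1
(1486 + R(u(-6)))*200 = (1486 + 1)*200 = 1487*200 = 297400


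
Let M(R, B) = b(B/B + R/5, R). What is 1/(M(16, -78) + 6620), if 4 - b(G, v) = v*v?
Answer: 1/6368 ≈ 0.00015704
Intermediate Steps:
b(G, v) = 4 - v**2 (b(G, v) = 4 - v*v = 4 - v**2)
M(R, B) = 4 - R**2
1/(M(16, -78) + 6620) = 1/((4 - 1*16**2) + 6620) = 1/((4 - 1*256) + 6620) = 1/((4 - 256) + 6620) = 1/(-252 + 6620) = 1/6368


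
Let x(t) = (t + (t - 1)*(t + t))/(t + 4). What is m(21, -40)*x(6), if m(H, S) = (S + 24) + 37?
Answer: 693/5 ≈ 138.60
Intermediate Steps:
m(H, S) = 61 + S (m(H, S) = (24 + S) + 37 = 61 + S)
x(t) = (t + 2*t*(-1 + t))/(4 + t) (x(t) = (t + (-1 + t)*(2*t))/(4 + t) = (t + 2*t*(-1 + t))/(4 + t))
m(21, -40)*x(6) = (61 - 40)*(6*(-1 + 2*6)/(4 + 6)) = 21*(6*(-1 + 12)/10) = 21*(6*(1/10)*11) = 21*(33/5) = 693/5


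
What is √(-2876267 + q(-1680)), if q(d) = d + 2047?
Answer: 10*I*√28759 ≈ 1695.8*I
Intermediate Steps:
q(d) = 2047 + d
√(-2876267 + q(-1680)) = √(-2876267 + (2047 - 1680)) = √(-2876267 + 367) = √(-2875900) = 10*I*√28759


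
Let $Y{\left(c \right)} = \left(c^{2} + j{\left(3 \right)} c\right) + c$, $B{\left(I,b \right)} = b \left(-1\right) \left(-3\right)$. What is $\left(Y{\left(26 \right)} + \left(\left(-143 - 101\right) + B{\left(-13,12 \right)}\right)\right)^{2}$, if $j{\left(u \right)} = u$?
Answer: $327184$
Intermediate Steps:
$B{\left(I,b \right)} = 3 b$ ($B{\left(I,b \right)} = - b \left(-3\right) = 3 b$)
$Y{\left(c \right)} = c^{2} + 4 c$ ($Y{\left(c \right)} = \left(c^{2} + 3 c\right) + c = c^{2} + 4 c$)
$\left(Y{\left(26 \right)} + \left(\left(-143 - 101\right) + B{\left(-13,12 \right)}\right)\right)^{2} = \left(26 \left(4 + 26\right) + \left(\left(-143 - 101\right) + 3 \cdot 12\right)\right)^{2} = \left(26 \cdot 30 + \left(-244 + 36\right)\right)^{2} = \left(780 - 208\right)^{2} = 572^{2} = 327184$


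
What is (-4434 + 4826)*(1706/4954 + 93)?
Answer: 90635888/2477 ≈ 36591.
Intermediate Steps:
(-4434 + 4826)*(1706/4954 + 93) = 392*(1706*(1/4954) + 93) = 392*(853/2477 + 93) = 392*(231214/2477) = 90635888/2477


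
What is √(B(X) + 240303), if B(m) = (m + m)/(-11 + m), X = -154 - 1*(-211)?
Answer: 3*√14124622/23 ≈ 490.21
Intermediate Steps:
X = 57 (X = -154 + 211 = 57)
B(m) = 2*m/(-11 + m) (B(m) = (2*m)/(-11 + m) = 2*m/(-11 + m))
√(B(X) + 240303) = √(2*57/(-11 + 57) + 240303) = √(2*57/46 + 240303) = √(2*57*(1/46) + 240303) = √(57/23 + 240303) = √(5527026/23) = 3*√14124622/23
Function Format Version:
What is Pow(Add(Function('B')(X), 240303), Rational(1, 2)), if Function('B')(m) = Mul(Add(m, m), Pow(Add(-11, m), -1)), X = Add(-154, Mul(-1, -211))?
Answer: Mul(Rational(3, 23), Pow(14124622, Rational(1, 2))) ≈ 490.21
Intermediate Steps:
X = 57 (X = Add(-154, 211) = 57)
Function('B')(m) = Mul(2, m, Pow(Add(-11, m), -1)) (Function('B')(m) = Mul(Mul(2, m), Pow(Add(-11, m), -1)) = Mul(2, m, Pow(Add(-11, m), -1)))
Pow(Add(Function('B')(X), 240303), Rational(1, 2)) = Pow(Add(Mul(2, 57, Pow(Add(-11, 57), -1)), 240303), Rational(1, 2)) = Pow(Add(Mul(2, 57, Pow(46, -1)), 240303), Rational(1, 2)) = Pow(Add(Mul(2, 57, Rational(1, 46)), 240303), Rational(1, 2)) = Pow(Add(Rational(57, 23), 240303), Rational(1, 2)) = Pow(Rational(5527026, 23), Rational(1, 2)) = Mul(Rational(3, 23), Pow(14124622, Rational(1, 2)))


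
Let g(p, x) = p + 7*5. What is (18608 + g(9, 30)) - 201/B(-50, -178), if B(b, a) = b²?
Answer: 46629799/2500 ≈ 18652.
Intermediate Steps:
g(p, x) = 35 + p (g(p, x) = p + 35 = 35 + p)
(18608 + g(9, 30)) - 201/B(-50, -178) = (18608 + (35 + 9)) - 201/((-50)²) = (18608 + 44) - 201/2500 = 18652 - 201*1/2500 = 18652 - 201/2500 = 46629799/2500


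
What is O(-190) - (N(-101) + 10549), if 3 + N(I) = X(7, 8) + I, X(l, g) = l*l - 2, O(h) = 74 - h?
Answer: -10228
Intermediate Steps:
X(l, g) = -2 + l² (X(l, g) = l² - 2 = -2 + l²)
N(I) = 44 + I (N(I) = -3 + ((-2 + 7²) + I) = -3 + ((-2 + 49) + I) = -3 + (47 + I) = 44 + I)
O(-190) - (N(-101) + 10549) = (74 - 1*(-190)) - ((44 - 101) + 10549) = (74 + 190) - (-57 + 10549) = 264 - 1*10492 = 264 - 10492 = -10228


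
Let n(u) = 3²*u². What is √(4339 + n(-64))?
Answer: √41203 ≈ 202.99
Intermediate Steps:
n(u) = 9*u²
√(4339 + n(-64)) = √(4339 + 9*(-64)²) = √(4339 + 9*4096) = √(4339 + 36864) = √41203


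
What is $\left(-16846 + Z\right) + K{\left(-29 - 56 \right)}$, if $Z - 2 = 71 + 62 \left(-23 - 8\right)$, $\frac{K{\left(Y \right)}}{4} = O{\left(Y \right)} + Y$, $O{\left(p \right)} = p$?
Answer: $-19375$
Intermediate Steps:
$K{\left(Y \right)} = 8 Y$ ($K{\left(Y \right)} = 4 \left(Y + Y\right) = 4 \cdot 2 Y = 8 Y$)
$Z = -1849$ ($Z = 2 + \left(71 + 62 \left(-23 - 8\right)\right) = 2 + \left(71 + 62 \left(-31\right)\right) = 2 + \left(71 - 1922\right) = 2 - 1851 = -1849$)
$\left(-16846 + Z\right) + K{\left(-29 - 56 \right)} = \left(-16846 - 1849\right) + 8 \left(-29 - 56\right) = -18695 + 8 \left(-29 - 56\right) = -18695 + 8 \left(-85\right) = -18695 - 680 = -19375$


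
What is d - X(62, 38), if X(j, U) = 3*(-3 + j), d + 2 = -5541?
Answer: -5720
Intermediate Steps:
d = -5543 (d = -2 - 5541 = -5543)
X(j, U) = -9 + 3*j
d - X(62, 38) = -5543 - (-9 + 3*62) = -5543 - (-9 + 186) = -5543 - 1*177 = -5543 - 177 = -5720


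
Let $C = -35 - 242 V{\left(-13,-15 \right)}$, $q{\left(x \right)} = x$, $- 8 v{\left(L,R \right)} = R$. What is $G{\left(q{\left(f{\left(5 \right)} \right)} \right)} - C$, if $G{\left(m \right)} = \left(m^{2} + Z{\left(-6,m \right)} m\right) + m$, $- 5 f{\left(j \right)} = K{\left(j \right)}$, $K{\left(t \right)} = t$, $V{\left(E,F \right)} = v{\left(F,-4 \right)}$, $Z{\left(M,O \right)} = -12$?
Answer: $168$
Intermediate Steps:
$v{\left(L,R \right)} = - \frac{R}{8}$
$V{\left(E,F \right)} = \frac{1}{2}$ ($V{\left(E,F \right)} = \left(- \frac{1}{8}\right) \left(-4\right) = \frac{1}{2}$)
$f{\left(j \right)} = - \frac{j}{5}$
$G{\left(m \right)} = m^{2} - 11 m$ ($G{\left(m \right)} = \left(m^{2} - 12 m\right) + m = m^{2} - 11 m$)
$C = -156$ ($C = -35 - 121 = -156$)
$G{\left(q{\left(f{\left(5 \right)} \right)} \right)} - C = \left(- \frac{1}{5}\right) 5 \left(-11 - 1\right) - -156 = - (-11 - 1) + 156 = \left(-1\right) \left(-12\right) + 156 = 12 + 156 = 168$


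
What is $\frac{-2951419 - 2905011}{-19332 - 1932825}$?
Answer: $\frac{5856430}{1952157} \approx 3.0$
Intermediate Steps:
$\frac{-2951419 - 2905011}{-19332 - 1932825} = - \frac{5856430}{-1952157} = \left(-5856430\right) \left(- \frac{1}{1952157}\right) = \frac{5856430}{1952157}$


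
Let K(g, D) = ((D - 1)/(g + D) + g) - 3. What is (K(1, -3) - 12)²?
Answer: 144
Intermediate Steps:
K(g, D) = -3 + g + (-1 + D)/(D + g) (K(g, D) = ((-1 + D)/(D + g) + g) - 3 = (g + (-1 + D)/(D + g)) - 3 = -3 + g + (-1 + D)/(D + g))
(K(1, -3) - 12)² = ((-1 + 1² - 3*1 - 2*(-3) - 3*1)/(-3 + 1) - 12)² = ((-1 + 1 - 3 + 6 - 3)/(-2) - 12)² = (-½*0 - 12)² = (0 - 12)² = (-12)² = 144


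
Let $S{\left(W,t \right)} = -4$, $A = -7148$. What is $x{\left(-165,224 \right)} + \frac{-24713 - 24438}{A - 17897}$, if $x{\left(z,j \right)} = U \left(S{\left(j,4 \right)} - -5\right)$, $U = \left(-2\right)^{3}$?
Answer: $- \frac{151209}{25045} \approx -6.0375$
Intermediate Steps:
$U = -8$
$x{\left(z,j \right)} = -8$ ($x{\left(z,j \right)} = - 8 \left(-4 - -5\right) = - 8 \left(-4 + 5\right) = \left(-8\right) 1 = -8$)
$x{\left(-165,224 \right)} + \frac{-24713 - 24438}{A - 17897} = -8 + \frac{-24713 - 24438}{-7148 - 17897} = -8 - \frac{49151}{-25045} = -8 - - \frac{49151}{25045} = -8 + \frac{49151}{25045} = - \frac{151209}{25045}$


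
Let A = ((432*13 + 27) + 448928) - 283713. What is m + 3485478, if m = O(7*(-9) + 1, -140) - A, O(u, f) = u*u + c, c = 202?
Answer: 3318666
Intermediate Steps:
A = 170858 (A = ((5616 + 27) + 448928) - 283713 = (5643 + 448928) - 283713 = 454571 - 283713 = 170858)
O(u, f) = 202 + u² (O(u, f) = u*u + 202 = u² + 202 = 202 + u²)
m = -166812 (m = (202 + (7*(-9) + 1)²) - 1*170858 = (202 + (-63 + 1)²) - 170858 = (202 + (-62)²) - 170858 = (202 + 3844) - 170858 = 4046 - 170858 = -166812)
m + 3485478 = -166812 + 3485478 = 3318666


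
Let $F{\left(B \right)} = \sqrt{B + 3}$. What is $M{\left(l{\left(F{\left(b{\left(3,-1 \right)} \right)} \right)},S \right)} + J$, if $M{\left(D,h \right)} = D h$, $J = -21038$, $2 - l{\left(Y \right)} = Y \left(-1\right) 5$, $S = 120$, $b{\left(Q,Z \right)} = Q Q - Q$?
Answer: $-18998$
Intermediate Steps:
$b{\left(Q,Z \right)} = Q^{2} - Q$
$F{\left(B \right)} = \sqrt{3 + B}$
$l{\left(Y \right)} = 2 + 5 Y$ ($l{\left(Y \right)} = 2 - Y \left(-1\right) 5 = 2 - - Y 5 = 2 - - 5 Y = 2 + 5 Y$)
$M{\left(l{\left(F{\left(b{\left(3,-1 \right)} \right)} \right)},S \right)} + J = \left(2 + 5 \sqrt{3 + 3 \left(-1 + 3\right)}\right) 120 - 21038 = \left(2 + 5 \sqrt{3 + 3 \cdot 2}\right) 120 - 21038 = \left(2 + 5 \sqrt{3 + 6}\right) 120 - 21038 = \left(2 + 5 \sqrt{9}\right) 120 - 21038 = \left(2 + 5 \cdot 3\right) 120 - 21038 = \left(2 + 15\right) 120 - 21038 = 17 \cdot 120 - 21038 = 2040 - 21038 = -18998$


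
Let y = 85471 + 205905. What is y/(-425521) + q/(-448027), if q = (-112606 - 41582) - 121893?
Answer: -13066051951/190644897067 ≈ -0.068536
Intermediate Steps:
q = -276081 (q = -154188 - 121893 = -276081)
y = 291376
y/(-425521) + q/(-448027) = 291376/(-425521) - 276081/(-448027) = 291376*(-1/425521) - 276081*(-1/448027) = -291376/425521 + 276081/448027 = -13066051951/190644897067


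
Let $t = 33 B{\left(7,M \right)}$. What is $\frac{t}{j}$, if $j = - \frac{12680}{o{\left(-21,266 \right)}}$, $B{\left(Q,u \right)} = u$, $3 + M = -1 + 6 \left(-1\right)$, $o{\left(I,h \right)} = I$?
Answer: $- \frac{693}{1268} \approx -0.54653$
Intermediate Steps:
$M = -10$ ($M = -3 + \left(-1 + 6 \left(-1\right)\right) = -3 - 7 = -10$)
$t = -330$ ($t = 33 \left(-10\right) = -330$)
$j = \frac{12680}{21}$ ($j = - \frac{12680}{-21} = \left(-12680\right) \left(- \frac{1}{21}\right) = \frac{12680}{21} \approx 603.81$)
$\frac{t}{j} = - \frac{330}{\frac{12680}{21}} = \left(-330\right) \frac{21}{12680} = - \frac{693}{1268}$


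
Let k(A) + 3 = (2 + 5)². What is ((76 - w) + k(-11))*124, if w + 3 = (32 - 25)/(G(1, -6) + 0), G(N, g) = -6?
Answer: 46934/3 ≈ 15645.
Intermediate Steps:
k(A) = 46 (k(A) = -3 + (2 + 5)² = -3 + 7² = -3 + 49 = 46)
w = -25/6 (w = -3 + (32 - 25)/(-6 + 0) = -3 + 7/(-6) = -3 + 7*(-⅙) = -3 - 7/6 = -25/6 ≈ -4.1667)
((76 - w) + k(-11))*124 = ((76 - 1*(-25/6)) + 46)*124 = ((76 + 25/6) + 46)*124 = (481/6 + 46)*124 = (757/6)*124 = 46934/3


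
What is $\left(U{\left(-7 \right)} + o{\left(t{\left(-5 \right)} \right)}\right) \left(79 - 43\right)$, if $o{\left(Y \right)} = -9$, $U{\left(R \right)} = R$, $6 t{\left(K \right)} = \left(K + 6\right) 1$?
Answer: $-576$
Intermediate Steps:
$t{\left(K \right)} = 1 + \frac{K}{6}$ ($t{\left(K \right)} = \frac{\left(K + 6\right) 1}{6} = \frac{\left(6 + K\right) 1}{6} = \frac{6 + K}{6} = 1 + \frac{K}{6}$)
$\left(U{\left(-7 \right)} + o{\left(t{\left(-5 \right)} \right)}\right) \left(79 - 43\right) = \left(-7 - 9\right) \left(79 - 43\right) = - 16 \left(79 - 43\right) = \left(-16\right) 36 = -576$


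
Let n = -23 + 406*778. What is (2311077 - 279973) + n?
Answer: 2346949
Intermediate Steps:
n = 315845 (n = -23 + 315868 = 315845)
(2311077 - 279973) + n = (2311077 - 279973) + 315845 = 2031104 + 315845 = 2346949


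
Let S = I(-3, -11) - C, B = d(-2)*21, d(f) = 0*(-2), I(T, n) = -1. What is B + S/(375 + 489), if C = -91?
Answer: 5/48 ≈ 0.10417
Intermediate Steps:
d(f) = 0
B = 0 (B = 0*21 = 0)
S = 90 (S = -1 - 1*(-91) = -1 + 91 = 90)
B + S/(375 + 489) = 0 + 90/(375 + 489) = 0 + 90/864 = 0 + 90*(1/864) = 0 + 5/48 = 5/48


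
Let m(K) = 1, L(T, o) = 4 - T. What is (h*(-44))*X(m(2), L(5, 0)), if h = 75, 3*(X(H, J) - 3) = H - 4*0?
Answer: -11000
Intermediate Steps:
X(H, J) = 3 + H/3 (X(H, J) = 3 + (H - 4*0)/3 = 3 + (H + 0)/3 = 3 + H/3)
(h*(-44))*X(m(2), L(5, 0)) = (75*(-44))*(3 + (⅓)*1) = -3300*(3 + ⅓) = -3300*10/3 = -11000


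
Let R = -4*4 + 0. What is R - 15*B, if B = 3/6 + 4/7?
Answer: -449/14 ≈ -32.071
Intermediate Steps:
B = 15/14 (B = 3*(⅙) + 4*(⅐) = ½ + 4/7 = 15/14 ≈ 1.0714)
R = -16 (R = -16 + 0 = -16)
R - 15*B = -16 - 15*15/14 = -16 - 225/14 = -449/14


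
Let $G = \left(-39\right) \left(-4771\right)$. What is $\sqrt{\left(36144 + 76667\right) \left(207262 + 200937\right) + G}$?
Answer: $\sqrt{46049523458} \approx 2.1459 \cdot 10^{5}$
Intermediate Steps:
$G = 186069$
$\sqrt{\left(36144 + 76667\right) \left(207262 + 200937\right) + G} = \sqrt{\left(36144 + 76667\right) \left(207262 + 200937\right) + 186069} = \sqrt{112811 \cdot 408199 + 186069} = \sqrt{46049337389 + 186069} = \sqrt{46049523458}$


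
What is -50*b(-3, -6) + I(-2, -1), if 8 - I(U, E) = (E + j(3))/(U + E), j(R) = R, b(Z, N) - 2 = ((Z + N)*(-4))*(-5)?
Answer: 26726/3 ≈ 8908.7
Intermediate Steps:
b(Z, N) = 2 + 20*N + 20*Z (b(Z, N) = 2 + ((Z + N)*(-4))*(-5) = 2 + ((N + Z)*(-4))*(-5) = 2 + (-4*N - 4*Z)*(-5) = 2 + (20*N + 20*Z) = 2 + 20*N + 20*Z)
I(U, E) = 8 - (3 + E)/(E + U) (I(U, E) = 8 - (E + 3)/(U + E) = 8 - (3 + E)/(E + U))
-50*b(-3, -6) + I(-2, -1) = -50*(2 + 20*(-6) + 20*(-3)) + (-3 + 7*(-1) + 8*(-2))/(-1 - 2) = -50*(2 - 120 - 60) + (-3 - 7 - 16)/(-3) = -50*(-178) - ⅓*(-26) = 8900 + 26/3 = 26726/3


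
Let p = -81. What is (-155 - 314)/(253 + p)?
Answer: -469/172 ≈ -2.7267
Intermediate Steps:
(-155 - 314)/(253 + p) = (-155 - 314)/(253 - 81) = -469/172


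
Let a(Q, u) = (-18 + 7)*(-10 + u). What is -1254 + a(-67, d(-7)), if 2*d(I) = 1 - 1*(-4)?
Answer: -2343/2 ≈ -1171.5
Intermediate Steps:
d(I) = 5/2 (d(I) = (1 - 1*(-4))/2 = (1 + 4)/2 = (½)*5 = 5/2)
a(Q, u) = 110 - 11*u (a(Q, u) = -11*(-10 + u) = 110 - 11*u)
-1254 + a(-67, d(-7)) = -1254 + (110 - 11*5/2) = -1254 + (110 - 55/2) = -1254 + 165/2 = -2343/2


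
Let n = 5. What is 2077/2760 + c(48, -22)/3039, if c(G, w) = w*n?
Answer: 2002801/2795880 ≈ 0.71634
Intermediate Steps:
c(G, w) = 5*w (c(G, w) = w*5 = 5*w)
2077/2760 + c(48, -22)/3039 = 2077/2760 + (5*(-22))/3039 = 2077*(1/2760) - 110*1/3039 = 2077/2760 - 110/3039 = 2002801/2795880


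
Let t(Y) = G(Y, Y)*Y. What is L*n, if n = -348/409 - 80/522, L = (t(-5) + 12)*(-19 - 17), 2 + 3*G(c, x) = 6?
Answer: 6860032/35583 ≈ 192.79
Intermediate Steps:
G(c, x) = 4/3 (G(c, x) = -⅔ + (⅓)*6 = -⅔ + 2 = 4/3)
t(Y) = 4*Y/3
L = -192 (L = ((4/3)*(-5) + 12)*(-19 - 17) = (-20/3 + 12)*(-36) = (16/3)*(-36) = -192)
n = -107188/106749 (n = -348*1/409 - 80*1/522 = -348/409 - 40/261 = -107188/106749 ≈ -1.0041)
L*n = -192*(-107188/106749) = 6860032/35583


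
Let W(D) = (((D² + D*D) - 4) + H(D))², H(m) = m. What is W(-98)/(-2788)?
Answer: -2225849/17 ≈ -1.3093e+5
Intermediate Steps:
W(D) = (-4 + D + 2*D²)² (W(D) = (((D² + D*D) - 4) + D)² = (((D² + D²) - 4) + D)² = ((2*D² - 4) + D)² = ((-4 + 2*D²) + D)² = (-4 + D + 2*D²)²)
W(-98)/(-2788) = (-4 - 98 + 2*(-98)²)²/(-2788) = (-4 - 98 + 2*9604)²*(-1/2788) = (-4 - 98 + 19208)²*(-1/2788) = 19106²*(-1/2788) = 365039236*(-1/2788) = -2225849/17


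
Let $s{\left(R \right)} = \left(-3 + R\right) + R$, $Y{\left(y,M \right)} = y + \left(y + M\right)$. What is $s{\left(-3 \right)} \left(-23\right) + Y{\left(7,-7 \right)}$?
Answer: $214$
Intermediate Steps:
$Y{\left(y,M \right)} = M + 2 y$ ($Y{\left(y,M \right)} = y + \left(M + y\right) = M + 2 y$)
$s{\left(R \right)} = -3 + 2 R$
$s{\left(-3 \right)} \left(-23\right) + Y{\left(7,-7 \right)} = \left(-3 + 2 \left(-3\right)\right) \left(-23\right) + \left(-7 + 2 \cdot 7\right) = \left(-3 - 6\right) \left(-23\right) + \left(-7 + 14\right) = \left(-9\right) \left(-23\right) + 7 = 207 + 7 = 214$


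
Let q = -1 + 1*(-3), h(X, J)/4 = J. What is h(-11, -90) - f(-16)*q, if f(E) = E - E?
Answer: -360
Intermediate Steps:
f(E) = 0
h(X, J) = 4*J
q = -4 (q = -1 - 3 = -4)
h(-11, -90) - f(-16)*q = 4*(-90) - 0*(-4) = -360 - 1*0 = -360 + 0 = -360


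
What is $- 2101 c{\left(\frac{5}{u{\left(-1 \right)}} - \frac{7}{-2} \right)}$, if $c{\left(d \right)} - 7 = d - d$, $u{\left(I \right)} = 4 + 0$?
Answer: $-14707$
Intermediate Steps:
$u{\left(I \right)} = 4$
$c{\left(d \right)} = 7$ ($c{\left(d \right)} = 7 + \left(d - d\right) = 7 + 0 = 7$)
$- 2101 c{\left(\frac{5}{u{\left(-1 \right)}} - \frac{7}{-2} \right)} = \left(-2101\right) 7 = -14707$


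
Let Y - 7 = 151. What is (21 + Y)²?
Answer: 32041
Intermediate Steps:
Y = 158 (Y = 7 + 151 = 158)
(21 + Y)² = (21 + 158)² = 179² = 32041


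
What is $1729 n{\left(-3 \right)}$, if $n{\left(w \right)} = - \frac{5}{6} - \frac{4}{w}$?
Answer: $\frac{1729}{2} \approx 864.5$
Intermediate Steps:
$n{\left(w \right)} = - \frac{5}{6} - \frac{4}{w}$ ($n{\left(w \right)} = \left(-5\right) \frac{1}{6} - \frac{4}{w} = - \frac{5}{6} - \frac{4}{w}$)
$1729 n{\left(-3 \right)} = 1729 \left(- \frac{5}{6} - \frac{4}{-3}\right) = 1729 \left(- \frac{5}{6} - - \frac{4}{3}\right) = 1729 \left(- \frac{5}{6} + \frac{4}{3}\right) = 1729 \cdot \frac{1}{2} = \frac{1729}{2}$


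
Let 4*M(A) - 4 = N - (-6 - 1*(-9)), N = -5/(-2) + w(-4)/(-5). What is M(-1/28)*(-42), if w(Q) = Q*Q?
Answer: -63/20 ≈ -3.1500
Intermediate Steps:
w(Q) = Q²
N = -7/10 (N = -5/(-2) + (-4)²/(-5) = -5*(-½) + 16*(-⅕) = 5/2 - 16/5 = -7/10 ≈ -0.70000)
M(A) = 3/40 (M(A) = 1 + (-7/10 - (-6 - 1*(-9)))/4 = 1 + (-7/10 - (-6 + 9))/4 = 1 + (-7/10 - 1*3)/4 = 1 + (-7/10 - 3)/4 = 1 + (¼)*(-37/10) = 1 - 37/40 = 3/40)
M(-1/28)*(-42) = (3/40)*(-42) = -63/20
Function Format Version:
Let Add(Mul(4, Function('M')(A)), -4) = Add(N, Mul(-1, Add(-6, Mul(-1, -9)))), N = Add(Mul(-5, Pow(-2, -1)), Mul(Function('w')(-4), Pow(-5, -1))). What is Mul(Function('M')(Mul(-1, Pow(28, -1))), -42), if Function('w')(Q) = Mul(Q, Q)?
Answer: Rational(-63, 20) ≈ -3.1500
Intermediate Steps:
Function('w')(Q) = Pow(Q, 2)
N = Rational(-7, 10) (N = Add(Mul(-5, Pow(-2, -1)), Mul(Pow(-4, 2), Pow(-5, -1))) = Add(Mul(-5, Rational(-1, 2)), Mul(16, Rational(-1, 5))) = Add(Rational(5, 2), Rational(-16, 5)) = Rational(-7, 10) ≈ -0.70000)
Function('M')(A) = Rational(3, 40) (Function('M')(A) = Add(1, Mul(Rational(1, 4), Add(Rational(-7, 10), Mul(-1, Add(-6, Mul(-1, -9)))))) = Add(1, Mul(Rational(1, 4), Add(Rational(-7, 10), Mul(-1, Add(-6, 9))))) = Add(1, Mul(Rational(1, 4), Add(Rational(-7, 10), Mul(-1, 3)))) = Add(1, Mul(Rational(1, 4), Add(Rational(-7, 10), -3))) = Add(1, Mul(Rational(1, 4), Rational(-37, 10))) = Add(1, Rational(-37, 40)) = Rational(3, 40))
Mul(Function('M')(Mul(-1, Pow(28, -1))), -42) = Mul(Rational(3, 40), -42) = Rational(-63, 20)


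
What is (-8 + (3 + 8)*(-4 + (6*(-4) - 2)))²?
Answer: 114244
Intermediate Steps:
(-8 + (3 + 8)*(-4 + (6*(-4) - 2)))² = (-8 + 11*(-4 + (-24 - 2)))² = (-8 + 11*(-4 - 26))² = (-8 + 11*(-30))² = (-8 - 330)² = (-338)² = 114244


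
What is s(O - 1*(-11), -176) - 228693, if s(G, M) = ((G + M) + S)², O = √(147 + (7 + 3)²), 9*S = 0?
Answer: -228693 + (165 - √247)² ≈ -2.0641e+5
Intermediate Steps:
S = 0 (S = (⅑)*0 = 0)
O = √247 (O = √(147 + 10²) = √(147 + 100) = √247 ≈ 15.716)
s(G, M) = (G + M)² (s(G, M) = ((G + M) + 0)² = (G + M)²)
s(O - 1*(-11), -176) - 228693 = ((√247 - 1*(-11)) - 176)² - 228693 = ((√247 + 11) - 176)² - 228693 = ((11 + √247) - 176)² - 228693 = (-165 + √247)² - 228693 = -228693 + (-165 + √247)²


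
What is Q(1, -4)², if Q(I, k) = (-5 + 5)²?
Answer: 0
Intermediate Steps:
Q(I, k) = 0 (Q(I, k) = 0² = 0)
Q(1, -4)² = 0² = 0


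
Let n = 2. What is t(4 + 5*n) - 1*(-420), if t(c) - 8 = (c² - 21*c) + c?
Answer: 344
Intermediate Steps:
t(c) = 8 + c² - 20*c (t(c) = 8 + ((c² - 21*c) + c) = 8 + (c² - 20*c) = 8 + c² - 20*c)
t(4 + 5*n) - 1*(-420) = (8 + (4 + 5*2)² - 20*(4 + 5*2)) - 1*(-420) = (8 + (4 + 10)² - 20*(4 + 10)) + 420 = (8 + 14² - 20*14) + 420 = (8 + 196 - 280) + 420 = -76 + 420 = 344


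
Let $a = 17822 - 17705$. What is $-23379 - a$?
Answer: $-23496$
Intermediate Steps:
$a = 117$
$-23379 - a = -23379 - 117 = -23496$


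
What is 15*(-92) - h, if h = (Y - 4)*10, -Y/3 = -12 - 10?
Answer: -2000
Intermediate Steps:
Y = 66 (Y = -3*(-12 - 10) = -3*(-22) = 66)
h = 620 (h = (66 - 4)*10 = 62*10 = 620)
15*(-92) - h = 15*(-92) - 1*620 = -1380 - 620 = -2000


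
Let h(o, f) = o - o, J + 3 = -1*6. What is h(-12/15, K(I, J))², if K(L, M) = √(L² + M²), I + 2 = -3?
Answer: 0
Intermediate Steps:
J = -9 (J = -3 - 1*6 = -3 - 6 = -9)
I = -5 (I = -2 - 3 = -5)
h(o, f) = 0
h(-12/15, K(I, J))² = 0² = 0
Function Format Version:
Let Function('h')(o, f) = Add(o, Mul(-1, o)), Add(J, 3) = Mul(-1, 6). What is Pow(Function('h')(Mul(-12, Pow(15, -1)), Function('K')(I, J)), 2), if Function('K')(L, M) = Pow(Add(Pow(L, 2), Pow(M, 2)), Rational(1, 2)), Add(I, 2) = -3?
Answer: 0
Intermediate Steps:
J = -9 (J = Add(-3, Mul(-1, 6)) = Add(-3, -6) = -9)
I = -5 (I = Add(-2, -3) = -5)
Function('h')(o, f) = 0
Pow(Function('h')(Mul(-12, Pow(15, -1)), Function('K')(I, J)), 2) = Pow(0, 2) = 0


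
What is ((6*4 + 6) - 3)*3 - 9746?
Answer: -9665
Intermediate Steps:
((6*4 + 6) - 3)*3 - 9746 = ((24 + 6) - 3)*3 - 9746 = (30 - 3)*3 - 9746 = 27*3 - 9746 = 81 - 9746 = -9665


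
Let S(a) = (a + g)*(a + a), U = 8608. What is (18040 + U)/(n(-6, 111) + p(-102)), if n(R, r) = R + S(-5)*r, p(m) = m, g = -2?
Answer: 13324/3831 ≈ 3.4779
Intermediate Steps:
S(a) = 2*a*(-2 + a) (S(a) = (a - 2)*(a + a) = (-2 + a)*(2*a) = 2*a*(-2 + a))
n(R, r) = R + 70*r (n(R, r) = R + (2*(-5)*(-2 - 5))*r = R + (2*(-5)*(-7))*r = R + 70*r)
(18040 + U)/(n(-6, 111) + p(-102)) = (18040 + 8608)/((-6 + 70*111) - 102) = 26648/((-6 + 7770) - 102) = 26648/(7764 - 102) = 26648/7662 = 26648*(1/7662) = 13324/3831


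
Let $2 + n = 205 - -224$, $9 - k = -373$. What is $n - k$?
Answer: $45$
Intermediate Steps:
$k = 382$ ($k = 9 - -373 = 9 + 373 = 382$)
$n = 427$ ($n = -2 + \left(205 - -224\right) = -2 + \left(205 + 224\right) = -2 + 429 = 427$)
$n - k = 427 - 382 = 45$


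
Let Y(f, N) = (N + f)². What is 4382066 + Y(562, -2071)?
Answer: 6659147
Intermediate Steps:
4382066 + Y(562, -2071) = 4382066 + (-2071 + 562)² = 4382066 + (-1509)² = 4382066 + 2277081 = 6659147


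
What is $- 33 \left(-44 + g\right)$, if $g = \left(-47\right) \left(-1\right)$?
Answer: $-99$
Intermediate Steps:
$g = 47$
$- 33 \left(-44 + g\right) = - 33 \left(-44 + 47\right) = \left(-33\right) 3 = -99$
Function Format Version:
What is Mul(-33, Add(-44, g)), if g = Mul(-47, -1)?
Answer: -99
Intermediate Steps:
g = 47
Mul(-33, Add(-44, g)) = Mul(-33, Add(-44, 47)) = Mul(-33, 3) = -99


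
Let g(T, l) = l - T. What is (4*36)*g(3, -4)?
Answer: -1008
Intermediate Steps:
(4*36)*g(3, -4) = (4*36)*(-4 - 1*3) = 144*(-4 - 3) = 144*(-7) = -1008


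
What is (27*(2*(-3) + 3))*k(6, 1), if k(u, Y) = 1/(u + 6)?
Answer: -27/4 ≈ -6.7500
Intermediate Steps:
k(u, Y) = 1/(6 + u)
(27*(2*(-3) + 3))*k(6, 1) = (27*(2*(-3) + 3))/(6 + 6) = (27*(-6 + 3))/12 = (27*(-3))*(1/12) = -81*1/12 = -27/4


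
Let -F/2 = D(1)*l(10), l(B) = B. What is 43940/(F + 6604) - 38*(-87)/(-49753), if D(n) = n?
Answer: 541095029/81893438 ≈ 6.6073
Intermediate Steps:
F = -20 (F = -2*10 = -20)
43940/(F + 6604) - 38*(-87)/(-49753) = 43940/(-20 + 6604) - 38*(-87)/(-49753) = 43940/6584 + 3306*(-1/49753) = 43940*(1/6584) - 3306/49753 = 10985/1646 - 3306/49753 = 541095029/81893438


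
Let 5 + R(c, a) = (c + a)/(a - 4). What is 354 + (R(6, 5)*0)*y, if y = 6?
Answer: 354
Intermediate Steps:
R(c, a) = -5 + (a + c)/(-4 + a) (R(c, a) = -5 + (c + a)/(a - 4) = -5 + (a + c)/(-4 + a))
354 + (R(6, 5)*0)*y = 354 + (((20 + 6 - 4*5)/(-4 + 5))*0)*6 = 354 + (((20 + 6 - 20)/1)*0)*6 = 354 + ((1*6)*0)*6 = 354 + (6*0)*6 = 354 + 0*6 = 354 + 0 = 354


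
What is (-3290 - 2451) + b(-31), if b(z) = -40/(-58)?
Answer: -166469/29 ≈ -5740.3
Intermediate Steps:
b(z) = 20/29 (b(z) = -40*(-1/58) = 20/29)
(-3290 - 2451) + b(-31) = (-3290 - 2451) + 20/29 = -5741 + 20/29 = -166469/29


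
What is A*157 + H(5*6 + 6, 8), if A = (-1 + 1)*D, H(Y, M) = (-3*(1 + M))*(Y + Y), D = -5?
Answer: -1944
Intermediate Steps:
H(Y, M) = 2*Y*(-3 - 3*M) (H(Y, M) = (-3 - 3*M)*(2*Y) = 2*Y*(-3 - 3*M))
A = 0 (A = (-1 + 1)*(-5) = 0*(-5) = 0)
A*157 + H(5*6 + 6, 8) = 0*157 - 6*(5*6 + 6)*(1 + 8) = 0 - 6*(30 + 6)*9 = 0 - 6*36*9 = 0 - 1944 = -1944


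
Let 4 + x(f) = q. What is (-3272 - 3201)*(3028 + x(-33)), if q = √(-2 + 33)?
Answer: -19574352 - 6473*√31 ≈ -1.9610e+7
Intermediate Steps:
q = √31 ≈ 5.5678
x(f) = -4 + √31
(-3272 - 3201)*(3028 + x(-33)) = (-3272 - 3201)*(3028 + (-4 + √31)) = -6473*(3024 + √31) = -19574352 - 6473*√31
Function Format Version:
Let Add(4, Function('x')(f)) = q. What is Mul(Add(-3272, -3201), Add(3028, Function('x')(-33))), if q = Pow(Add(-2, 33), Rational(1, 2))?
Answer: Add(-19574352, Mul(-6473, Pow(31, Rational(1, 2)))) ≈ -1.9610e+7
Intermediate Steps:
q = Pow(31, Rational(1, 2)) ≈ 5.5678
Function('x')(f) = Add(-4, Pow(31, Rational(1, 2)))
Mul(Add(-3272, -3201), Add(3028, Function('x')(-33))) = Mul(Add(-3272, -3201), Add(3028, Add(-4, Pow(31, Rational(1, 2))))) = Mul(-6473, Add(3024, Pow(31, Rational(1, 2)))) = Add(-19574352, Mul(-6473, Pow(31, Rational(1, 2))))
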